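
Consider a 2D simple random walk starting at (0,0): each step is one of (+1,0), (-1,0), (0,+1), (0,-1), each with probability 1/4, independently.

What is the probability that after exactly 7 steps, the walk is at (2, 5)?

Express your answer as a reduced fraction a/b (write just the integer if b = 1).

Answer: 21/16384

Derivation:
Let h be the number of horizontal steps (so 7-h are vertical). To end at (2,5) need (h+2)/2 right-steps and ((7-h)+5)/2 up-steps.
Sum over h with 2 ≤ h ≤ 2, h ≡ 0 (mod 2), 7-h ≡ 1 (mod 2):
h=2: C(7,2)·C(2,2)·C(5,5) = 21·1·1 = 21
Total favorable: 21
Total paths: 4^7 = 16384
P = 21/16384 = 21/16384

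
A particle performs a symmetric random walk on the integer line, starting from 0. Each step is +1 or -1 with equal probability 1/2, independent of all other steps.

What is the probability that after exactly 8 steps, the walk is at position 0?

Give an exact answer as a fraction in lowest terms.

To return to 0 after 8 steps: need exactly 4 steps of +1 and 4 of -1.
Favorable paths: C(8,4) = 70
Total paths: 2^8 = 256
P = 70/256 = 35/128

Answer: 35/128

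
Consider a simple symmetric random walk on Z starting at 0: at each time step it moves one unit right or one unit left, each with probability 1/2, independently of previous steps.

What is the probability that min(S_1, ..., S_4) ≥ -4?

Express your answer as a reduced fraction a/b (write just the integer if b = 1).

Answer: 1

Derivation:
Let f(t,s) = #length-t paths at position s with S_1..S_t all ≥ -4.
f(t,s) = f(t-1,s-1) + f(t-1,s+1) for s ≥ -4; f(t,s) = 0 for s < -4.
t=0: f(0,0)=1
t=1: f(1,-1)=1 f(1,1)=1
t=2: f(2,-2)=1 f(2,0)=2 f(2,2)=1
t=3: f(3,-3)=1 f(3,-1)=3 f(3,1)=3 f(3,3)=1
t=4: f(4,-4)=1 f(4,-2)=4 f(4,0)=6 f(4,2)=4 f(4,4)=1
Σ_s f(4,s) = 16
P = 16/16 = 1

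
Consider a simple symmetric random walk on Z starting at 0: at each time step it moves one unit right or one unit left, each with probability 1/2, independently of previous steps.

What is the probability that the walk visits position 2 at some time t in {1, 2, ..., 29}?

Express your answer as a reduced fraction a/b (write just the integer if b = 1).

Answer: 23859587/33554432

Derivation:
Count via complement. Let g(t,s) = #length-t paths at position s with S_1..S_t all ≠ 2.
g(t,s) = g(t-1,s-1) + g(t-1,s+1) for s ≠ 2; g(t,2) = 0.
t=0: g(0,0)=1
t=1: g(1,-1)=1 g(1,1)=1
t=2: g(2,-2)=1 g(2,0)=2
t=3: g(3,-3)=1 g(3,-1)=3 g(3,1)=2
t=4: g(4,-4)=1 g(4,-2)=4 g(4,0)=5
t=5: g(5,-5)=1 g(5,-3)=5 g(5,-1)=9 g(5,1)=5
t=6: g(6,-6)=1 g(6,-4)=6 g(6,-2)=14 g(6,0)=14
t=7: g(7,-7)=1 g(7,-5)=7 g(7,-3)=20 g(7,-1)=28 g(7,1)=14
t=8: g(8,-8)=1 g(8,-6)=8 g(8,-4)=27 g(8,-2)=48 g(8,0)=42
t=9: g(9,-9)=1 g(9,-7)=9 g(9,-5)=35 g(9,-3)=75 g(9,-1)=90 g(9,1)=42
t=10: g(10,-10)=1 g(10,-8)=10 g(10,-6)=44 g(10,-4)=110 g(10,-2)=165 g(10,0)=132
t=11: g(11,-11)=1 g(11,-9)=11 g(11,-7)=54 g(11,-5)=154 g(11,-3)=275 g(11,-1)=297 g(11,1)=132
t=12: g(12,-12)=1 g(12,-10)=12 g(12,-8)=65 g(12,-6)=208 g(12,-4)=429 g(12,-2)=572 g(12,0)=429
t=13: g(13,-13)=1 g(13,-11)=13 g(13,-9)=77 g(13,-7)=273 g(13,-5)=637 g(13,-3)=1001 g(13,-1)=1001 g(13,1)=429
t=14: g(14,-14)=1 g(14,-12)=14 g(14,-10)=90 g(14,-8)=350 g(14,-6)=910 g(14,-4)=1638 g(14,-2)=2002 g(14,0)=1430
t=15: g(15,-15)=1 g(15,-13)=15 g(15,-11)=104 g(15,-9)=440 g(15,-7)=1260 g(15,-5)=2548 g(15,-3)=3640 g(15,-1)=3432 g(15,1)=1430
t=16: g(16,-16)=1 g(16,-14)=16 g(16,-12)=119 g(16,-10)=544 g(16,-8)=1700 g(16,-6)=3808 g(16,-4)=6188 g(16,-2)=7072 g(16,0)=4862
t=17: g(17,-17)=1 g(17,-15)=17 g(17,-13)=135 g(17,-11)=663 g(17,-9)=2244 g(17,-7)=5508 g(17,-5)=9996 g(17,-3)=13260 g(17,-1)=11934 g(17,1)=4862
t=18: g(18,-18)=1 g(18,-16)=18 g(18,-14)=152 g(18,-12)=798 g(18,-10)=2907 g(18,-8)=7752 g(18,-6)=15504 g(18,-4)=23256 g(18,-2)=25194 g(18,0)=16796
t=19: g(19,-19)=1 g(19,-17)=19 g(19,-15)=170 g(19,-13)=950 g(19,-11)=3705 g(19,-9)=10659 g(19,-7)=23256 g(19,-5)=38760 g(19,-3)=48450 g(19,-1)=41990 g(19,1)=16796
t=20: g(20,-20)=1 g(20,-18)=20 g(20,-16)=189 g(20,-14)=1120 g(20,-12)=4655 g(20,-10)=14364 g(20,-8)=33915 g(20,-6)=62016 g(20,-4)=87210 g(20,-2)=90440 g(20,0)=58786
t=21: g(21,-21)=1 g(21,-19)=21 g(21,-17)=209 g(21,-15)=1309 g(21,-13)=5775 g(21,-11)=19019 g(21,-9)=48279 g(21,-7)=95931 g(21,-5)=149226 g(21,-3)=177650 g(21,-1)=149226 g(21,1)=58786
t=22: g(22,-22)=1 g(22,-20)=22 g(22,-18)=230 g(22,-16)=1518 g(22,-14)=7084 g(22,-12)=24794 g(22,-10)=67298 g(22,-8)=144210 g(22,-6)=245157 g(22,-4)=326876 g(22,-2)=326876 g(22,0)=208012
t=23: g(23,-23)=1 g(23,-21)=23 g(23,-19)=252 g(23,-17)=1748 g(23,-15)=8602 g(23,-13)=31878 g(23,-11)=92092 g(23,-9)=211508 g(23,-7)=389367 g(23,-5)=572033 g(23,-3)=653752 g(23,-1)=534888 g(23,1)=208012
t=24: g(24,-24)=1 g(24,-22)=24 g(24,-20)=275 g(24,-18)=2000 g(24,-16)=10350 g(24,-14)=40480 g(24,-12)=123970 g(24,-10)=303600 g(24,-8)=600875 g(24,-6)=961400 g(24,-4)=1225785 g(24,-2)=1188640 g(24,0)=742900
t=25: g(25,-25)=1 g(25,-23)=25 g(25,-21)=299 g(25,-19)=2275 g(25,-17)=12350 g(25,-15)=50830 g(25,-13)=164450 g(25,-11)=427570 g(25,-9)=904475 g(25,-7)=1562275 g(25,-5)=2187185 g(25,-3)=2414425 g(25,-1)=1931540 g(25,1)=742900
t=26: g(26,-26)=1 g(26,-24)=26 g(26,-22)=324 g(26,-20)=2574 g(26,-18)=14625 g(26,-16)=63180 g(26,-14)=215280 g(26,-12)=592020 g(26,-10)=1332045 g(26,-8)=2466750 g(26,-6)=3749460 g(26,-4)=4601610 g(26,-2)=4345965 g(26,0)=2674440
t=27: g(27,-27)=1 g(27,-25)=27 g(27,-23)=350 g(27,-21)=2898 g(27,-19)=17199 g(27,-17)=77805 g(27,-15)=278460 g(27,-13)=807300 g(27,-11)=1924065 g(27,-9)=3798795 g(27,-7)=6216210 g(27,-5)=8351070 g(27,-3)=8947575 g(27,-1)=7020405 g(27,1)=2674440
t=28: g(28,-28)=1 g(28,-26)=28 g(28,-24)=377 g(28,-22)=3248 g(28,-20)=20097 g(28,-18)=95004 g(28,-16)=356265 g(28,-14)=1085760 g(28,-12)=2731365 g(28,-10)=5722860 g(28,-8)=10015005 g(28,-6)=14567280 g(28,-4)=17298645 g(28,-2)=15967980 g(28,0)=9694845
t=29: g(29,-29)=1 g(29,-27)=29 g(29,-25)=405 g(29,-23)=3625 g(29,-21)=23345 g(29,-19)=115101 g(29,-17)=451269 g(29,-15)=1442025 g(29,-13)=3817125 g(29,-11)=8454225 g(29,-9)=15737865 g(29,-7)=24582285 g(29,-5)=31865925 g(29,-3)=33266625 g(29,-1)=25662825 g(29,1)=9694845
Paths never hitting 2: Σ_s g(29,s) = 155117520
Paths hitting 2: 2^29 - 155117520 = 381753392
P = 381753392/536870912 = 23859587/33554432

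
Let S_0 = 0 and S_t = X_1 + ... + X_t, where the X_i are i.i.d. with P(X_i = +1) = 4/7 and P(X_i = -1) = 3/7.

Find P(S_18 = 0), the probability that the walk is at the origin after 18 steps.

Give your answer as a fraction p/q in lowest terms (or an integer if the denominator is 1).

To be at 0 after 18 steps: need exactly 9 steps of +1 and 9 of -1.
Number of such sequences: C(18,9) = 48620
Each has probability (4/7)^9 · (3/7)^9 = 5159780352/1628413597910449
P = 48620 · 5159780352/1628413597910449 = 250868520714240/1628413597910449

Answer: 250868520714240/1628413597910449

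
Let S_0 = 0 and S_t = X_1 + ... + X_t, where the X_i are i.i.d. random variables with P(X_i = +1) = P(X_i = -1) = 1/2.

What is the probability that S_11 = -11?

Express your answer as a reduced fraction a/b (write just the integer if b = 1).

To reach position -11 after 11 steps: need 0 steps of +1 and 11 of -1.
Favorable paths: C(11,0) = 1
Total paths: 2^11 = 2048
P = 1/2048 = 1/2048

Answer: 1/2048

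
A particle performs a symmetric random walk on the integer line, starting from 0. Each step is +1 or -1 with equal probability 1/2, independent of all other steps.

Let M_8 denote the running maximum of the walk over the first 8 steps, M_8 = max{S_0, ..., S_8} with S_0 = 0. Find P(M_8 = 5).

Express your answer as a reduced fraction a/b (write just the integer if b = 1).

Let M_8 = max(S_0,...,S_8). Use the reflection principle: for j ≥ 1, #{paths with M_8 ≥ j} = #{S_8 ≥ j} + #{S_8 ≥ j+1}.
By reflection, #{M_8 ≥ 5} = #{S_8 ≥ 5} + #{S_8 ≥ 6} = 9 + 9 = 18.
#{M_8 ≥ 6} = #{S_8 ≥ 6} + #{S_8 ≥ 7} = 9 + 1 = 10.
#{M_8 = 5} = 18 - 10 = 8.
P(M_8 = 5) = 8/256 = 1/32

Answer: 1/32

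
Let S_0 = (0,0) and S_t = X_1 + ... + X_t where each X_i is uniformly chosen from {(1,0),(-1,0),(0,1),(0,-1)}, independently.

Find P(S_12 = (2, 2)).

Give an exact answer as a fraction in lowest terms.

Let h be the number of horizontal steps (so 12-h are vertical). To end at (2,2) need (h+2)/2 right-steps and ((12-h)+2)/2 up-steps.
Sum over h with 2 ≤ h ≤ 10, h ≡ 0 (mod 2), 12-h ≡ 0 (mod 2):
h=2: C(12,2)·C(2,2)·C(10,6) = 66·1·210 = 13860
h=4: C(12,4)·C(4,3)·C(8,5) = 495·4·56 = 110880
h=6: C(12,6)·C(6,4)·C(6,4) = 924·15·15 = 207900
h=8: C(12,8)·C(8,5)·C(4,3) = 495·56·4 = 110880
h=10: C(12,10)·C(10,6)·C(2,2) = 66·210·1 = 13860
Total favorable: 457380
Total paths: 4^12 = 16777216
P = 457380/16777216 = 114345/4194304

Answer: 114345/4194304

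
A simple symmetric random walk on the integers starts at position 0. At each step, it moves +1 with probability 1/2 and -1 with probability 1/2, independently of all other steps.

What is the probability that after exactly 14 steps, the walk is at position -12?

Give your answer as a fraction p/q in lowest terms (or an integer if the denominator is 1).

Answer: 7/8192

Derivation:
To reach position -12 after 14 steps: need 1 step of +1 and 13 of -1.
Favorable paths: C(14,1) = 14
Total paths: 2^14 = 16384
P = 14/16384 = 7/8192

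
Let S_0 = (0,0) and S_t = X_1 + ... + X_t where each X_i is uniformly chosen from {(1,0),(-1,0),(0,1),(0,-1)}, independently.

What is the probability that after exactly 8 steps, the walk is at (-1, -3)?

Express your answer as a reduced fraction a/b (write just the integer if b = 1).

Answer: 49/2048

Derivation:
Let h be the number of horizontal steps (so 8-h are vertical). To end at (-1,-3) need (h-1)/2 right-steps and ((8-h)-3)/2 up-steps.
Sum over h with 1 ≤ h ≤ 5, h ≡ 1 (mod 2), 8-h ≡ 1 (mod 2):
h=1: C(8,1)·C(1,0)·C(7,2) = 8·1·21 = 168
h=3: C(8,3)·C(3,1)·C(5,1) = 56·3·5 = 840
h=5: C(8,5)·C(5,2)·C(3,0) = 56·10·1 = 560
Total favorable: 1568
Total paths: 4^8 = 65536
P = 1568/65536 = 49/2048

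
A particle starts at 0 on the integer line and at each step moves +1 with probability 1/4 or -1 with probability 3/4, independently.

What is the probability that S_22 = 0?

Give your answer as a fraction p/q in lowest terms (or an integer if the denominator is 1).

Answer: 15620645313/2199023255552

Derivation:
To be at 0 after 22 steps: need exactly 11 steps of +1 and 11 of -1.
Number of such sequences: C(22,11) = 705432
Each has probability (1/4)^11 · (3/4)^11 = 177147/17592186044416
P = 705432 · 177147/17592186044416 = 15620645313/2199023255552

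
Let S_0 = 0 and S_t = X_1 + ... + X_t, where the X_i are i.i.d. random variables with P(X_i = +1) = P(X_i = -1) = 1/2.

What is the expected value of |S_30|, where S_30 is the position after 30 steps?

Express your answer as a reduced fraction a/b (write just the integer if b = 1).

S_30 takes values m ≡ 0 (mod 2) with |m| ≤ 30; P(S_30=m) = C(30,(30+m)/2)/2^30.
Total paths: 2^30 = 1073741824
Distribution: P(S=-30)=1/1073741824, P(S=-28)=30/1073741824, P(S=-26)=435/1073741824, P(S=-24)=4060/1073741824, P(S=-22)=27405/1073741824, P(S=-20)=142506/1073741824, P(S=-18)=593775/1073741824, P(S=-16)=2035800/1073741824, P(S=-14)=5852925/1073741824, P(S=-12)=14307150/1073741824, P(S=-10)=30045015/1073741824, P(S=-8)=54627300/1073741824, P(S=-6)=86493225/1073741824, P(S=-4)=119759850/1073741824, P(S=-2)=145422675/1073741824, P(S=0)=155117520/1073741824, P(S=2)=145422675/1073741824, P(S=4)=119759850/1073741824, P(S=6)=86493225/1073741824, P(S=8)=54627300/1073741824, P(S=10)=30045015/1073741824, P(S=12)=14307150/1073741824, P(S=14)=5852925/1073741824, P(S=16)=2035800/1073741824, P(S=18)=593775/1073741824, P(S=20)=142506/1073741824, P(S=22)=27405/1073741824, P(S=24)=4060/1073741824, P(S=26)=435/1073741824, P(S=28)=30/1073741824, P(S=30)=1/1073741824
E[|S_30|] = Σ_m |m|·P(S_30=m) = 4653525600/1073741824 = 145422675/33554432

Answer: 145422675/33554432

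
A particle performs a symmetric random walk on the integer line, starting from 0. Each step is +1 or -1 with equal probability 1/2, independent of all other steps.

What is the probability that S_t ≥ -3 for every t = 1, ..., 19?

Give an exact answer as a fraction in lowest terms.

Answer: 20995/32768

Derivation:
Let f(t,s) = #length-t paths at position s with S_1..S_t all ≥ -3.
f(t,s) = f(t-1,s-1) + f(t-1,s+1) for s ≥ -3; f(t,s) = 0 for s < -3.
t=0: f(0,0)=1
t=1: f(1,-1)=1 f(1,1)=1
t=2: f(2,-2)=1 f(2,0)=2 f(2,2)=1
t=3: f(3,-3)=1 f(3,-1)=3 f(3,1)=3 f(3,3)=1
t=4: f(4,-2)=4 f(4,0)=6 f(4,2)=4 f(4,4)=1
t=5: f(5,-3)=4 f(5,-1)=10 f(5,1)=10 f(5,3)=5 f(5,5)=1
t=6: f(6,-2)=14 f(6,0)=20 f(6,2)=15 f(6,4)=6 f(6,6)=1
t=7: f(7,-3)=14 f(7,-1)=34 f(7,1)=35 f(7,3)=21 f(7,5)=7 f(7,7)=1
t=8: f(8,-2)=48 f(8,0)=69 f(8,2)=56 f(8,4)=28 f(8,6)=8 f(8,8)=1
t=9: f(9,-3)=48 f(9,-1)=117 f(9,1)=125 f(9,3)=84 f(9,5)=36 f(9,7)=9 f(9,9)=1
t=10: f(10,-2)=165 f(10,0)=242 f(10,2)=209 f(10,4)=120 f(10,6)=45 f(10,8)=10 f(10,10)=1
t=11: f(11,-3)=165 f(11,-1)=407 f(11,1)=451 f(11,3)=329 f(11,5)=165 f(11,7)=55 f(11,9)=11 f(11,11)=1
t=12: f(12,-2)=572 f(12,0)=858 f(12,2)=780 f(12,4)=494 f(12,6)=220 f(12,8)=66 f(12,10)=12 f(12,12)=1
t=13: f(13,-3)=572 f(13,-1)=1430 f(13,1)=1638 f(13,3)=1274 f(13,5)=714 f(13,7)=286 f(13,9)=78 f(13,11)=13 f(13,13)=1
t=14: f(14,-2)=2002 f(14,0)=3068 f(14,2)=2912 f(14,4)=1988 f(14,6)=1000 f(14,8)=364 f(14,10)=91 f(14,12)=14 f(14,14)=1
t=15: f(15,-3)=2002 f(15,-1)=5070 f(15,1)=5980 f(15,3)=4900 f(15,5)=2988 f(15,7)=1364 f(15,9)=455 f(15,11)=105 f(15,13)=15 f(15,15)=1
t=16: f(16,-2)=7072 f(16,0)=11050 f(16,2)=10880 f(16,4)=7888 f(16,6)=4352 f(16,8)=1819 f(16,10)=560 f(16,12)=120 f(16,14)=16 f(16,16)=1
t=17: f(17,-3)=7072 f(17,-1)=18122 f(17,1)=21930 f(17,3)=18768 f(17,5)=12240 f(17,7)=6171 f(17,9)=2379 f(17,11)=680 f(17,13)=136 f(17,15)=17 f(17,17)=1
t=18: f(18,-2)=25194 f(18,0)=40052 f(18,2)=40698 f(18,4)=31008 f(18,6)=18411 f(18,8)=8550 f(18,10)=3059 f(18,12)=816 f(18,14)=153 f(18,16)=18 f(18,18)=1
t=19: f(19,-3)=25194 f(19,-1)=65246 f(19,1)=80750 f(19,3)=71706 f(19,5)=49419 f(19,7)=26961 f(19,9)=11609 f(19,11)=3875 f(19,13)=969 f(19,15)=171 f(19,17)=19 f(19,19)=1
Σ_s f(19,s) = 335920
P = 335920/524288 = 20995/32768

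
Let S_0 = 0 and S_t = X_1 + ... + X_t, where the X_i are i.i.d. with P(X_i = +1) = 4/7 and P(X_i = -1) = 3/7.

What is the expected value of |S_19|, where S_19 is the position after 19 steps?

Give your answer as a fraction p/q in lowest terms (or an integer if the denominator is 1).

S_19 takes values m ≡ 1 (mod 2) with |m| ≤ 19; P(S_19=m) = C(19,(19+m)/2) · (4/7)^((19+m)/2) · (3/7)^((19-m)/2).
Distribution: P(S=-19)=1162261467/11398895185373143, P(S=-17)=29443957164/11398895185373143, P(S=-15)=353327485968/11398895185373143, P(S=-13)=2669585449536/11398895185373143, P(S=-11)=14237789064192/11398895185373143, P(S=-9)=56951156256768/11398895185373143, P(S=-7)=25311625003008/1628413597910449, P(S=-5)=438734833385472/11398895185373143, P(S=-3)=877469666770944/11398895185373143, P(S=-1)=1429950568071168/11398895185373143, P(S=1)=1906600757428224/11398895185373143, P(S=3)=2079928099012608/11398895185373143, P(S=5)=1848824976900096/11398895185373143, P(S=7)=189623074553856/1628413597910449, P(S=9)=758492298215424/11398895185373143, P(S=11)=337107688095744/11398895185373143, P(S=13)=112369229365248/11398895185373143, P(S=15)=26439818674176/11398895185373143, P(S=17)=3917010173952/11398895185373143, P(S=19)=274877906944/11398895185373143
E[|S_19|] = Σ_m |m|·P(S_19=m) = 6764553079999483/1628413597910449

Answer: 6764553079999483/1628413597910449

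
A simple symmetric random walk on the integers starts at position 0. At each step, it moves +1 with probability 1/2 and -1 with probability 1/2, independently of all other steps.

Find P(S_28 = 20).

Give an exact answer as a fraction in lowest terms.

To reach position 20 after 28 steps: need 24 steps of +1 and 4 of -1.
Favorable paths: C(28,24) = 20475
Total paths: 2^28 = 268435456
P = 20475/268435456 = 20475/268435456

Answer: 20475/268435456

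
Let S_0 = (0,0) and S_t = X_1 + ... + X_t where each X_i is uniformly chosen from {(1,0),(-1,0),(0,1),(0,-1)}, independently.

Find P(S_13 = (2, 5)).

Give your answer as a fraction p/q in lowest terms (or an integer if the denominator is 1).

Let h be the number of horizontal steps (so 13-h are vertical). To end at (2,5) need (h+2)/2 right-steps and ((13-h)+5)/2 up-steps.
Sum over h with 2 ≤ h ≤ 8, h ≡ 0 (mod 2), 13-h ≡ 1 (mod 2):
h=2: C(13,2)·C(2,2)·C(11,8) = 78·1·165 = 12870
h=4: C(13,4)·C(4,3)·C(9,7) = 715·4·36 = 102960
h=6: C(13,6)·C(6,4)·C(7,6) = 1716·15·7 = 180180
h=8: C(13,8)·C(8,5)·C(5,5) = 1287·56·1 = 72072
Total favorable: 368082
Total paths: 4^13 = 67108864
P = 368082/67108864 = 184041/33554432

Answer: 184041/33554432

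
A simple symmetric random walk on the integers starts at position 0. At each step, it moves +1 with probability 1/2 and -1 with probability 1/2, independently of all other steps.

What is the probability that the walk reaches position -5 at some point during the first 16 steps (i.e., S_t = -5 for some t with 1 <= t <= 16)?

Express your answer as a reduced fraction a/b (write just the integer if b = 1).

Answer: 6885/32768

Derivation:
Count via complement. Let g(t,s) = #length-t paths at position s with S_1..S_t all ≠ -5.
g(t,s) = g(t-1,s-1) + g(t-1,s+1) for s ≠ -5; g(t,-5) = 0.
t=0: g(0,0)=1
t=1: g(1,-1)=1 g(1,1)=1
t=2: g(2,-2)=1 g(2,0)=2 g(2,2)=1
t=3: g(3,-3)=1 g(3,-1)=3 g(3,1)=3 g(3,3)=1
t=4: g(4,-4)=1 g(4,-2)=4 g(4,0)=6 g(4,2)=4 g(4,4)=1
t=5: g(5,-3)=5 g(5,-1)=10 g(5,1)=10 g(5,3)=5 g(5,5)=1
t=6: g(6,-4)=5 g(6,-2)=15 g(6,0)=20 g(6,2)=15 g(6,4)=6 g(6,6)=1
t=7: g(7,-3)=20 g(7,-1)=35 g(7,1)=35 g(7,3)=21 g(7,5)=7 g(7,7)=1
t=8: g(8,-4)=20 g(8,-2)=55 g(8,0)=70 g(8,2)=56 g(8,4)=28 g(8,6)=8 g(8,8)=1
t=9: g(9,-3)=75 g(9,-1)=125 g(9,1)=126 g(9,3)=84 g(9,5)=36 g(9,7)=9 g(9,9)=1
t=10: g(10,-4)=75 g(10,-2)=200 g(10,0)=251 g(10,2)=210 g(10,4)=120 g(10,6)=45 g(10,8)=10 g(10,10)=1
t=11: g(11,-3)=275 g(11,-1)=451 g(11,1)=461 g(11,3)=330 g(11,5)=165 g(11,7)=55 g(11,9)=11 g(11,11)=1
t=12: g(12,-4)=275 g(12,-2)=726 g(12,0)=912 g(12,2)=791 g(12,4)=495 g(12,6)=220 g(12,8)=66 g(12,10)=12 g(12,12)=1
t=13: g(13,-3)=1001 g(13,-1)=1638 g(13,1)=1703 g(13,3)=1286 g(13,5)=715 g(13,7)=286 g(13,9)=78 g(13,11)=13 g(13,13)=1
t=14: g(14,-4)=1001 g(14,-2)=2639 g(14,0)=3341 g(14,2)=2989 g(14,4)=2001 g(14,6)=1001 g(14,8)=364 g(14,10)=91 g(14,12)=14 g(14,14)=1
t=15: g(15,-3)=3640 g(15,-1)=5980 g(15,1)=6330 g(15,3)=4990 g(15,5)=3002 g(15,7)=1365 g(15,9)=455 g(15,11)=105 g(15,13)=15 g(15,15)=1
t=16: g(16,-4)=3640 g(16,-2)=9620 g(16,0)=12310 g(16,2)=11320 g(16,4)=7992 g(16,6)=4367 g(16,8)=1820 g(16,10)=560 g(16,12)=120 g(16,14)=16 g(16,16)=1
Paths never hitting -5: Σ_s g(16,s) = 51766
Paths hitting -5: 2^16 - 51766 = 13770
P = 13770/65536 = 6885/32768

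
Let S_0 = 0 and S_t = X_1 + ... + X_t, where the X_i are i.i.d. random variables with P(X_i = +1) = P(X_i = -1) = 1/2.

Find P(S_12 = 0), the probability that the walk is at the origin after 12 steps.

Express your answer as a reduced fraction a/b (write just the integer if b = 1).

Answer: 231/1024

Derivation:
To return to 0 after 12 steps: need exactly 6 steps of +1 and 6 of -1.
Favorable paths: C(12,6) = 924
Total paths: 2^12 = 4096
P = 924/4096 = 231/1024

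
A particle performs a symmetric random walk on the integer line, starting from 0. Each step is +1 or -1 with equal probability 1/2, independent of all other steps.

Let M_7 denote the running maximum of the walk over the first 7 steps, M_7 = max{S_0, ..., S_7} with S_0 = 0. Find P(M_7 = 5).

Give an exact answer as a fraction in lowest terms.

Let M_7 = max(S_0,...,S_7). Use the reflection principle: for j ≥ 1, #{paths with M_7 ≥ j} = #{S_7 ≥ j} + #{S_7 ≥ j+1}.
By reflection, #{M_7 ≥ 5} = #{S_7 ≥ 5} + #{S_7 ≥ 6} = 8 + 1 = 9.
#{M_7 ≥ 6} = #{S_7 ≥ 6} + #{S_7 ≥ 7} = 1 + 1 = 2.
#{M_7 = 5} = 9 - 2 = 7.
P(M_7 = 5) = 7/128 = 7/128

Answer: 7/128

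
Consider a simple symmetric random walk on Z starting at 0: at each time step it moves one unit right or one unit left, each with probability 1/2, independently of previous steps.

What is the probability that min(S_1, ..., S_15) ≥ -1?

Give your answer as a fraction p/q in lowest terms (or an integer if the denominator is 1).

Answer: 6435/16384

Derivation:
Let f(t,s) = #length-t paths at position s with S_1..S_t all ≥ -1.
f(t,s) = f(t-1,s-1) + f(t-1,s+1) for s ≥ -1; f(t,s) = 0 for s < -1.
t=0: f(0,0)=1
t=1: f(1,-1)=1 f(1,1)=1
t=2: f(2,0)=2 f(2,2)=1
t=3: f(3,-1)=2 f(3,1)=3 f(3,3)=1
t=4: f(4,0)=5 f(4,2)=4 f(4,4)=1
t=5: f(5,-1)=5 f(5,1)=9 f(5,3)=5 f(5,5)=1
t=6: f(6,0)=14 f(6,2)=14 f(6,4)=6 f(6,6)=1
t=7: f(7,-1)=14 f(7,1)=28 f(7,3)=20 f(7,5)=7 f(7,7)=1
t=8: f(8,0)=42 f(8,2)=48 f(8,4)=27 f(8,6)=8 f(8,8)=1
t=9: f(9,-1)=42 f(9,1)=90 f(9,3)=75 f(9,5)=35 f(9,7)=9 f(9,9)=1
t=10: f(10,0)=132 f(10,2)=165 f(10,4)=110 f(10,6)=44 f(10,8)=10 f(10,10)=1
t=11: f(11,-1)=132 f(11,1)=297 f(11,3)=275 f(11,5)=154 f(11,7)=54 f(11,9)=11 f(11,11)=1
t=12: f(12,0)=429 f(12,2)=572 f(12,4)=429 f(12,6)=208 f(12,8)=65 f(12,10)=12 f(12,12)=1
t=13: f(13,-1)=429 f(13,1)=1001 f(13,3)=1001 f(13,5)=637 f(13,7)=273 f(13,9)=77 f(13,11)=13 f(13,13)=1
t=14: f(14,0)=1430 f(14,2)=2002 f(14,4)=1638 f(14,6)=910 f(14,8)=350 f(14,10)=90 f(14,12)=14 f(14,14)=1
t=15: f(15,-1)=1430 f(15,1)=3432 f(15,3)=3640 f(15,5)=2548 f(15,7)=1260 f(15,9)=440 f(15,11)=104 f(15,13)=15 f(15,15)=1
Σ_s f(15,s) = 12870
P = 12870/32768 = 6435/16384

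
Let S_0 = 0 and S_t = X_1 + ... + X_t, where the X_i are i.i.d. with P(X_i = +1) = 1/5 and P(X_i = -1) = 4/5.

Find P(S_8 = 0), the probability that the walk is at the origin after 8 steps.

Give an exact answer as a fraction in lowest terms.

To be at 0 after 8 steps: need exactly 4 steps of +1 and 4 of -1.
Number of such sequences: C(8,4) = 70
Each has probability (1/5)^4 · (4/5)^4 = 256/390625
P = 70 · 256/390625 = 3584/78125

Answer: 3584/78125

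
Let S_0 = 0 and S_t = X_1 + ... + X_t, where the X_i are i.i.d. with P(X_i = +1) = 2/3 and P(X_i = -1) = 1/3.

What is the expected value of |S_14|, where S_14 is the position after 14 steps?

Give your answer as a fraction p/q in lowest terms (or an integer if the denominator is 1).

S_14 takes values m ≡ 0 (mod 2) with |m| ≤ 14; P(S_14=m) = C(14,(14+m)/2) · (2/3)^((14+m)/2) · (1/3)^((14-m)/2).
Distribution: P(S=-14)=1/4782969, P(S=-12)=28/4782969, P(S=-10)=364/4782969, P(S=-8)=2912/4782969, P(S=-6)=16016/4782969, P(S=-4)=64064/4782969, P(S=-2)=64064/1594323, P(S=0)=146432/1594323, P(S=2)=256256/1594323, P(S=4)=1025024/4782969, P(S=6)=1025024/4782969, P(S=8)=745472/4782969, P(S=10)=372736/4782969, P(S=12)=114688/4782969, P(S=14)=16384/4782969
E[|S_14|] = Σ_m |m|·P(S_14=m) = 7949522/1594323

Answer: 7949522/1594323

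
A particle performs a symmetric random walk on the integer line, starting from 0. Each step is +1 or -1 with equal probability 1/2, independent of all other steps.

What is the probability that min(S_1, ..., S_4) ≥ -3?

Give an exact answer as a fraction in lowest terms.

Answer: 15/16

Derivation:
Let f(t,s) = #length-t paths at position s with S_1..S_t all ≥ -3.
f(t,s) = f(t-1,s-1) + f(t-1,s+1) for s ≥ -3; f(t,s) = 0 for s < -3.
t=0: f(0,0)=1
t=1: f(1,-1)=1 f(1,1)=1
t=2: f(2,-2)=1 f(2,0)=2 f(2,2)=1
t=3: f(3,-3)=1 f(3,-1)=3 f(3,1)=3 f(3,3)=1
t=4: f(4,-2)=4 f(4,0)=6 f(4,2)=4 f(4,4)=1
Σ_s f(4,s) = 15
P = 15/16 = 15/16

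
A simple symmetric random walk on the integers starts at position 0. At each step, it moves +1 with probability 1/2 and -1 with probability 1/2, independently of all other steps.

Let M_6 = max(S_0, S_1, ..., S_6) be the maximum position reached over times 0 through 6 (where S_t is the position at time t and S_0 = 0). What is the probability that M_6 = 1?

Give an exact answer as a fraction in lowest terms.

Let M_6 = max(S_0,...,S_6). Use the reflection principle: for j ≥ 1, #{paths with M_6 ≥ j} = #{S_6 ≥ j} + #{S_6 ≥ j+1}.
By reflection, #{M_6 ≥ 1} = #{S_6 ≥ 1} + #{S_6 ≥ 2} = 22 + 22 = 44.
#{M_6 ≥ 2} = #{S_6 ≥ 2} + #{S_6 ≥ 3} = 22 + 7 = 29.
#{M_6 = 1} = 44 - 29 = 15.
P(M_6 = 1) = 15/64 = 15/64

Answer: 15/64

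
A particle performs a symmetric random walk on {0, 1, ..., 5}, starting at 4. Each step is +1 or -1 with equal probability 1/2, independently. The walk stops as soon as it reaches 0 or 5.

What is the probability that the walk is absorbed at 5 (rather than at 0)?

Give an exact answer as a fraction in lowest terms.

Symmetric walk (p = 1/2): the harmonic-function argument gives P(hit 5 before 0 | start at 4) = a/N.
P = 4/5 = 4/5

Answer: 4/5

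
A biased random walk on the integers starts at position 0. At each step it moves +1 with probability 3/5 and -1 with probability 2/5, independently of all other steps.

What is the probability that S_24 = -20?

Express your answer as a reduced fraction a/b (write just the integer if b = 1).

To reach position -20 after 24 steps: need 2 steps of +1 and 22 steps of -1.
Number of such sequences: C(24,2) = 276
Each has probability (3/5)^2 · (2/5)^22 = 37748736/59604644775390625
P = 276 · 37748736/59604644775390625 = 10418651136/59604644775390625

Answer: 10418651136/59604644775390625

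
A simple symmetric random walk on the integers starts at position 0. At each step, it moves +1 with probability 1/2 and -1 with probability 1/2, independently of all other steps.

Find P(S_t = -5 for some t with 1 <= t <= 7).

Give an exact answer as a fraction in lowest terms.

Answer: 9/128

Derivation:
Count via complement. Let g(t,s) = #length-t paths at position s with S_1..S_t all ≠ -5.
g(t,s) = g(t-1,s-1) + g(t-1,s+1) for s ≠ -5; g(t,-5) = 0.
t=0: g(0,0)=1
t=1: g(1,-1)=1 g(1,1)=1
t=2: g(2,-2)=1 g(2,0)=2 g(2,2)=1
t=3: g(3,-3)=1 g(3,-1)=3 g(3,1)=3 g(3,3)=1
t=4: g(4,-4)=1 g(4,-2)=4 g(4,0)=6 g(4,2)=4 g(4,4)=1
t=5: g(5,-3)=5 g(5,-1)=10 g(5,1)=10 g(5,3)=5 g(5,5)=1
t=6: g(6,-4)=5 g(6,-2)=15 g(6,0)=20 g(6,2)=15 g(6,4)=6 g(6,6)=1
t=7: g(7,-3)=20 g(7,-1)=35 g(7,1)=35 g(7,3)=21 g(7,5)=7 g(7,7)=1
Paths never hitting -5: Σ_s g(7,s) = 119
Paths hitting -5: 2^7 - 119 = 9
P = 9/128 = 9/128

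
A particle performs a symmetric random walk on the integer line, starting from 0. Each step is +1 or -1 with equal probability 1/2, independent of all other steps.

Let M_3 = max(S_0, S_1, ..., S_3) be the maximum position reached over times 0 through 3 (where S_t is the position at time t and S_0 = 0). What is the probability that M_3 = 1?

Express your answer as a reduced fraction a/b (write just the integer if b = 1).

Let M_3 = max(S_0,...,S_3). Use the reflection principle: for j ≥ 1, #{paths with M_3 ≥ j} = #{S_3 ≥ j} + #{S_3 ≥ j+1}.
By reflection, #{M_3 ≥ 1} = #{S_3 ≥ 1} + #{S_3 ≥ 2} = 4 + 1 = 5.
#{M_3 ≥ 2} = #{S_3 ≥ 2} + #{S_3 ≥ 3} = 1 + 1 = 2.
#{M_3 = 1} = 5 - 2 = 3.
P(M_3 = 1) = 3/8 = 3/8

Answer: 3/8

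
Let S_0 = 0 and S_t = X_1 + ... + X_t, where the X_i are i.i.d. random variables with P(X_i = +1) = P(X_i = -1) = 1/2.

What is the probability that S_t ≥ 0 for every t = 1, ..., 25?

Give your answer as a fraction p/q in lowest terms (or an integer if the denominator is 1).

Answer: 1300075/8388608

Derivation:
Let f(t,s) = #length-t paths at position s with S_1..S_t all ≥ 0.
f(t,s) = f(t-1,s-1) + f(t-1,s+1) for s ≥ 0; f(t,s) = 0 for s < 0.
t=0: f(0,0)=1
t=1: f(1,1)=1
t=2: f(2,0)=1 f(2,2)=1
t=3: f(3,1)=2 f(3,3)=1
t=4: f(4,0)=2 f(4,2)=3 f(4,4)=1
t=5: f(5,1)=5 f(5,3)=4 f(5,5)=1
t=6: f(6,0)=5 f(6,2)=9 f(6,4)=5 f(6,6)=1
t=7: f(7,1)=14 f(7,3)=14 f(7,5)=6 f(7,7)=1
t=8: f(8,0)=14 f(8,2)=28 f(8,4)=20 f(8,6)=7 f(8,8)=1
t=9: f(9,1)=42 f(9,3)=48 f(9,5)=27 f(9,7)=8 f(9,9)=1
t=10: f(10,0)=42 f(10,2)=90 f(10,4)=75 f(10,6)=35 f(10,8)=9 f(10,10)=1
t=11: f(11,1)=132 f(11,3)=165 f(11,5)=110 f(11,7)=44 f(11,9)=10 f(11,11)=1
t=12: f(12,0)=132 f(12,2)=297 f(12,4)=275 f(12,6)=154 f(12,8)=54 f(12,10)=11 f(12,12)=1
t=13: f(13,1)=429 f(13,3)=572 f(13,5)=429 f(13,7)=208 f(13,9)=65 f(13,11)=12 f(13,13)=1
t=14: f(14,0)=429 f(14,2)=1001 f(14,4)=1001 f(14,6)=637 f(14,8)=273 f(14,10)=77 f(14,12)=13 f(14,14)=1
t=15: f(15,1)=1430 f(15,3)=2002 f(15,5)=1638 f(15,7)=910 f(15,9)=350 f(15,11)=90 f(15,13)=14 f(15,15)=1
t=16: f(16,0)=1430 f(16,2)=3432 f(16,4)=3640 f(16,6)=2548 f(16,8)=1260 f(16,10)=440 f(16,12)=104 f(16,14)=15 f(16,16)=1
t=17: f(17,1)=4862 f(17,3)=7072 f(17,5)=6188 f(17,7)=3808 f(17,9)=1700 f(17,11)=544 f(17,13)=119 f(17,15)=16 f(17,17)=1
t=18: f(18,0)=4862 f(18,2)=11934 f(18,4)=13260 f(18,6)=9996 f(18,8)=5508 f(18,10)=2244 f(18,12)=663 f(18,14)=135 f(18,16)=17 f(18,18)=1
t=19: f(19,1)=16796 f(19,3)=25194 f(19,5)=23256 f(19,7)=15504 f(19,9)=7752 f(19,11)=2907 f(19,13)=798 f(19,15)=152 f(19,17)=18 f(19,19)=1
t=20: f(20,0)=16796 f(20,2)=41990 f(20,4)=48450 f(20,6)=38760 f(20,8)=23256 f(20,10)=10659 f(20,12)=3705 f(20,14)=950 f(20,16)=170 f(20,18)=19 f(20,20)=1
t=21: f(21,1)=58786 f(21,3)=90440 f(21,5)=87210 f(21,7)=62016 f(21,9)=33915 f(21,11)=14364 f(21,13)=4655 f(21,15)=1120 f(21,17)=189 f(21,19)=20 f(21,21)=1
t=22: f(22,0)=58786 f(22,2)=149226 f(22,4)=177650 f(22,6)=149226 f(22,8)=95931 f(22,10)=48279 f(22,12)=19019 f(22,14)=5775 f(22,16)=1309 f(22,18)=209 f(22,20)=21 f(22,22)=1
t=23: f(23,1)=208012 f(23,3)=326876 f(23,5)=326876 f(23,7)=245157 f(23,9)=144210 f(23,11)=67298 f(23,13)=24794 f(23,15)=7084 f(23,17)=1518 f(23,19)=230 f(23,21)=22 f(23,23)=1
t=24: f(24,0)=208012 f(24,2)=534888 f(24,4)=653752 f(24,6)=572033 f(24,8)=389367 f(24,10)=211508 f(24,12)=92092 f(24,14)=31878 f(24,16)=8602 f(24,18)=1748 f(24,20)=252 f(24,22)=23 f(24,24)=1
t=25: f(25,1)=742900 f(25,3)=1188640 f(25,5)=1225785 f(25,7)=961400 f(25,9)=600875 f(25,11)=303600 f(25,13)=123970 f(25,15)=40480 f(25,17)=10350 f(25,19)=2000 f(25,21)=275 f(25,23)=24 f(25,25)=1
Σ_s f(25,s) = 5200300
P = 5200300/33554432 = 1300075/8388608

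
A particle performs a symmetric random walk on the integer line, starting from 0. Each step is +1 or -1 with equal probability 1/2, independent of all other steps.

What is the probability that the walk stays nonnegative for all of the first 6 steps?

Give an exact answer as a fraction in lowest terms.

Answer: 5/16

Derivation:
Let f(t,s) = #length-t paths at position s with S_1..S_t all ≥ 0.
f(t,s) = f(t-1,s-1) + f(t-1,s+1) for s ≥ 0; f(t,s) = 0 for s < 0.
t=0: f(0,0)=1
t=1: f(1,1)=1
t=2: f(2,0)=1 f(2,2)=1
t=3: f(3,1)=2 f(3,3)=1
t=4: f(4,0)=2 f(4,2)=3 f(4,4)=1
t=5: f(5,1)=5 f(5,3)=4 f(5,5)=1
t=6: f(6,0)=5 f(6,2)=9 f(6,4)=5 f(6,6)=1
Σ_s f(6,s) = 20
P = 20/64 = 5/16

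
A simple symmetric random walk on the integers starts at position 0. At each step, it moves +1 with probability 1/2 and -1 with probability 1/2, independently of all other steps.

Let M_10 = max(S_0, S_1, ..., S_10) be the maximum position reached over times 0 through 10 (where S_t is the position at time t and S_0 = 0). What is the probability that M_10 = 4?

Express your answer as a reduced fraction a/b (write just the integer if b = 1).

Answer: 15/128

Derivation:
Let M_10 = max(S_0,...,S_10). Use the reflection principle: for j ≥ 1, #{paths with M_10 ≥ j} = #{S_10 ≥ j} + #{S_10 ≥ j+1}.
By reflection, #{M_10 ≥ 4} = #{S_10 ≥ 4} + #{S_10 ≥ 5} = 176 + 56 = 232.
#{M_10 ≥ 5} = #{S_10 ≥ 5} + #{S_10 ≥ 6} = 56 + 56 = 112.
#{M_10 = 4} = 232 - 112 = 120.
P(M_10 = 4) = 120/1024 = 15/128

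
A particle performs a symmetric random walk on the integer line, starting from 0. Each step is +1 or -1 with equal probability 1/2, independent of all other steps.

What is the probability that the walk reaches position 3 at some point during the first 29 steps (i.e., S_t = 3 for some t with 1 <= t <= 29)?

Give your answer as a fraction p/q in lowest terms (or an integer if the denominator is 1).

Answer: 313889477/536870912

Derivation:
Count via complement. Let g(t,s) = #length-t paths at position s with S_1..S_t all ≠ 3.
g(t,s) = g(t-1,s-1) + g(t-1,s+1) for s ≠ 3; g(t,3) = 0.
t=0: g(0,0)=1
t=1: g(1,-1)=1 g(1,1)=1
t=2: g(2,-2)=1 g(2,0)=2 g(2,2)=1
t=3: g(3,-3)=1 g(3,-1)=3 g(3,1)=3
t=4: g(4,-4)=1 g(4,-2)=4 g(4,0)=6 g(4,2)=3
t=5: g(5,-5)=1 g(5,-3)=5 g(5,-1)=10 g(5,1)=9
t=6: g(6,-6)=1 g(6,-4)=6 g(6,-2)=15 g(6,0)=19 g(6,2)=9
t=7: g(7,-7)=1 g(7,-5)=7 g(7,-3)=21 g(7,-1)=34 g(7,1)=28
t=8: g(8,-8)=1 g(8,-6)=8 g(8,-4)=28 g(8,-2)=55 g(8,0)=62 g(8,2)=28
t=9: g(9,-9)=1 g(9,-7)=9 g(9,-5)=36 g(9,-3)=83 g(9,-1)=117 g(9,1)=90
t=10: g(10,-10)=1 g(10,-8)=10 g(10,-6)=45 g(10,-4)=119 g(10,-2)=200 g(10,0)=207 g(10,2)=90
t=11: g(11,-11)=1 g(11,-9)=11 g(11,-7)=55 g(11,-5)=164 g(11,-3)=319 g(11,-1)=407 g(11,1)=297
t=12: g(12,-12)=1 g(12,-10)=12 g(12,-8)=66 g(12,-6)=219 g(12,-4)=483 g(12,-2)=726 g(12,0)=704 g(12,2)=297
t=13: g(13,-13)=1 g(13,-11)=13 g(13,-9)=78 g(13,-7)=285 g(13,-5)=702 g(13,-3)=1209 g(13,-1)=1430 g(13,1)=1001
t=14: g(14,-14)=1 g(14,-12)=14 g(14,-10)=91 g(14,-8)=363 g(14,-6)=987 g(14,-4)=1911 g(14,-2)=2639 g(14,0)=2431 g(14,2)=1001
t=15: g(15,-15)=1 g(15,-13)=15 g(15,-11)=105 g(15,-9)=454 g(15,-7)=1350 g(15,-5)=2898 g(15,-3)=4550 g(15,-1)=5070 g(15,1)=3432
t=16: g(16,-16)=1 g(16,-14)=16 g(16,-12)=120 g(16,-10)=559 g(16,-8)=1804 g(16,-6)=4248 g(16,-4)=7448 g(16,-2)=9620 g(16,0)=8502 g(16,2)=3432
t=17: g(17,-17)=1 g(17,-15)=17 g(17,-13)=136 g(17,-11)=679 g(17,-9)=2363 g(17,-7)=6052 g(17,-5)=11696 g(17,-3)=17068 g(17,-1)=18122 g(17,1)=11934
t=18: g(18,-18)=1 g(18,-16)=18 g(18,-14)=153 g(18,-12)=815 g(18,-10)=3042 g(18,-8)=8415 g(18,-6)=17748 g(18,-4)=28764 g(18,-2)=35190 g(18,0)=30056 g(18,2)=11934
t=19: g(19,-19)=1 g(19,-17)=19 g(19,-15)=171 g(19,-13)=968 g(19,-11)=3857 g(19,-9)=11457 g(19,-7)=26163 g(19,-5)=46512 g(19,-3)=63954 g(19,-1)=65246 g(19,1)=41990
t=20: g(20,-20)=1 g(20,-18)=20 g(20,-16)=190 g(20,-14)=1139 g(20,-12)=4825 g(20,-10)=15314 g(20,-8)=37620 g(20,-6)=72675 g(20,-4)=110466 g(20,-2)=129200 g(20,0)=107236 g(20,2)=41990
t=21: g(21,-21)=1 g(21,-19)=21 g(21,-17)=210 g(21,-15)=1329 g(21,-13)=5964 g(21,-11)=20139 g(21,-9)=52934 g(21,-7)=110295 g(21,-5)=183141 g(21,-3)=239666 g(21,-1)=236436 g(21,1)=149226
t=22: g(22,-22)=1 g(22,-20)=22 g(22,-18)=231 g(22,-16)=1539 g(22,-14)=7293 g(22,-12)=26103 g(22,-10)=73073 g(22,-8)=163229 g(22,-6)=293436 g(22,-4)=422807 g(22,-2)=476102 g(22,0)=385662 g(22,2)=149226
t=23: g(23,-23)=1 g(23,-21)=23 g(23,-19)=253 g(23,-17)=1770 g(23,-15)=8832 g(23,-13)=33396 g(23,-11)=99176 g(23,-9)=236302 g(23,-7)=456665 g(23,-5)=716243 g(23,-3)=898909 g(23,-1)=861764 g(23,1)=534888
t=24: g(24,-24)=1 g(24,-22)=24 g(24,-20)=276 g(24,-18)=2023 g(24,-16)=10602 g(24,-14)=42228 g(24,-12)=132572 g(24,-10)=335478 g(24,-8)=692967 g(24,-6)=1172908 g(24,-4)=1615152 g(24,-2)=1760673 g(24,0)=1396652 g(24,2)=534888
t=25: g(25,-25)=1 g(25,-23)=25 g(25,-21)=300 g(25,-19)=2299 g(25,-17)=12625 g(25,-15)=52830 g(25,-13)=174800 g(25,-11)=468050 g(25,-9)=1028445 g(25,-7)=1865875 g(25,-5)=2788060 g(25,-3)=3375825 g(25,-1)=3157325 g(25,1)=1931540
t=26: g(26,-26)=1 g(26,-24)=26 g(26,-22)=325 g(26,-20)=2599 g(26,-18)=14924 g(26,-16)=65455 g(26,-14)=227630 g(26,-12)=642850 g(26,-10)=1496495 g(26,-8)=2894320 g(26,-6)=4653935 g(26,-4)=6163885 g(26,-2)=6533150 g(26,0)=5088865 g(26,2)=1931540
t=27: g(27,-27)=1 g(27,-25)=27 g(27,-23)=351 g(27,-21)=2924 g(27,-19)=17523 g(27,-17)=80379 g(27,-15)=293085 g(27,-13)=870480 g(27,-11)=2139345 g(27,-9)=4390815 g(27,-7)=7548255 g(27,-5)=10817820 g(27,-3)=12697035 g(27,-1)=11622015 g(27,1)=7020405
t=28: g(28,-28)=1 g(28,-26)=28 g(28,-24)=378 g(28,-22)=3275 g(28,-20)=20447 g(28,-18)=97902 g(28,-16)=373464 g(28,-14)=1163565 g(28,-12)=3009825 g(28,-10)=6530160 g(28,-8)=11939070 g(28,-6)=18366075 g(28,-4)=23514855 g(28,-2)=24319050 g(28,0)=18642420 g(28,2)=7020405
t=29: g(29,-29)=1 g(29,-27)=29 g(29,-25)=406 g(29,-23)=3653 g(29,-21)=23722 g(29,-19)=118349 g(29,-17)=471366 g(29,-15)=1537029 g(29,-13)=4173390 g(29,-11)=9539985 g(29,-9)=18469230 g(29,-7)=30305145 g(29,-5)=41880930 g(29,-3)=47833905 g(29,-1)=42961470 g(29,1)=25662825
Paths never hitting 3: Σ_s g(29,s) = 222981435
Paths hitting 3: 2^29 - 222981435 = 313889477
P = 313889477/536870912 = 313889477/536870912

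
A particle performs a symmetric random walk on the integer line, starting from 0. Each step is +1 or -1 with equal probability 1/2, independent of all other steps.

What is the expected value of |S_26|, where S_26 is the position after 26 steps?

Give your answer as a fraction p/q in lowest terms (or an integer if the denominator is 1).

Answer: 16900975/4194304

Derivation:
S_26 takes values m ≡ 0 (mod 2) with |m| ≤ 26; P(S_26=m) = C(26,(26+m)/2)/2^26.
Total paths: 2^26 = 67108864
Distribution: P(S=-26)=1/67108864, P(S=-24)=26/67108864, P(S=-22)=325/67108864, P(S=-20)=2600/67108864, P(S=-18)=14950/67108864, P(S=-16)=65780/67108864, P(S=-14)=230230/67108864, P(S=-12)=657800/67108864, P(S=-10)=1562275/67108864, P(S=-8)=3124550/67108864, P(S=-6)=5311735/67108864, P(S=-4)=7726160/67108864, P(S=-2)=9657700/67108864, P(S=0)=10400600/67108864, P(S=2)=9657700/67108864, P(S=4)=7726160/67108864, P(S=6)=5311735/67108864, P(S=8)=3124550/67108864, P(S=10)=1562275/67108864, P(S=12)=657800/67108864, P(S=14)=230230/67108864, P(S=16)=65780/67108864, P(S=18)=14950/67108864, P(S=20)=2600/67108864, P(S=22)=325/67108864, P(S=24)=26/67108864, P(S=26)=1/67108864
E[|S_26|] = Σ_m |m|·P(S_26=m) = 270415600/67108864 = 16900975/4194304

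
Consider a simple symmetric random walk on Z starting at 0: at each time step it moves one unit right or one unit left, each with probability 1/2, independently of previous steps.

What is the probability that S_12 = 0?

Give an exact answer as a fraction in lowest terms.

Answer: 231/1024

Derivation:
To return to 0 after 12 steps: need exactly 6 steps of +1 and 6 of -1.
Favorable paths: C(12,6) = 924
Total paths: 2^12 = 4096
P = 924/4096 = 231/1024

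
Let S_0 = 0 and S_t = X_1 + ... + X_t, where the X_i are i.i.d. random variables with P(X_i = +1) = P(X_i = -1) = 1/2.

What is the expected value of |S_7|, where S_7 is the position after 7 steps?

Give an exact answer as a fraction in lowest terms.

S_7 takes values m ≡ 1 (mod 2) with |m| ≤ 7; P(S_7=m) = C(7,(7+m)/2)/2^7.
Total paths: 2^7 = 128
Distribution: P(S=-7)=1/128, P(S=-5)=7/128, P(S=-3)=21/128, P(S=-1)=35/128, P(S=1)=35/128, P(S=3)=21/128, P(S=5)=7/128, P(S=7)=1/128
E[|S_7|] = Σ_m |m|·P(S_7=m) = 280/128 = 35/16

Answer: 35/16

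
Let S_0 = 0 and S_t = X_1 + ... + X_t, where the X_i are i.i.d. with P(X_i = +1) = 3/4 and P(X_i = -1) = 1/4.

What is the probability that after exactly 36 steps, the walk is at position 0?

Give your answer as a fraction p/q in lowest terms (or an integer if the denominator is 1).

To be at 0 after 36 steps: need exactly 18 steps of +1 and 18 of -1.
Number of such sequences: C(36,18) = 9075135300
Each has probability (3/4)^18 · (1/4)^18 = 387420489/4722366482869645213696
P = 9075135300 · 387420489/4722366482869645213696 = 878973338916790425/1180591620717411303424

Answer: 878973338916790425/1180591620717411303424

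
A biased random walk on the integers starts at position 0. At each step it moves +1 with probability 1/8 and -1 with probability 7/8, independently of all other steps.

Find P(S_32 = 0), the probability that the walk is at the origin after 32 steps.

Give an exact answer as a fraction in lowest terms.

Answer: 9987831433809345612195/39614081257132168796771975168

Derivation:
To be at 0 after 32 steps: need exactly 16 steps of +1 and 16 of -1.
Number of such sequences: C(32,16) = 601080390
Each has probability (1/8)^16 · (7/8)^16 = 33232930569601/79228162514264337593543950336
P = 601080390 · 33232930569601/79228162514264337593543950336 = 9987831433809345612195/39614081257132168796771975168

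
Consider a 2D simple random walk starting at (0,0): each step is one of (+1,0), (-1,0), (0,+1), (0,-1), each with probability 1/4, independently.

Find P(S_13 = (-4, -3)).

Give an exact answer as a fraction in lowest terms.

Answer: 61347/8388608

Derivation:
Let h be the number of horizontal steps (so 13-h are vertical). To end at (-4,-3) need (h-4)/2 right-steps and ((13-h)-3)/2 up-steps.
Sum over h with 4 ≤ h ≤ 10, h ≡ 0 (mod 2), 13-h ≡ 1 (mod 2):
h=4: C(13,4)·C(4,0)·C(9,3) = 715·1·84 = 60060
h=6: C(13,6)·C(6,1)·C(7,2) = 1716·6·21 = 216216
h=8: C(13,8)·C(8,2)·C(5,1) = 1287·28·5 = 180180
h=10: C(13,10)·C(10,3)·C(3,0) = 286·120·1 = 34320
Total favorable: 490776
Total paths: 4^13 = 67108864
P = 490776/67108864 = 61347/8388608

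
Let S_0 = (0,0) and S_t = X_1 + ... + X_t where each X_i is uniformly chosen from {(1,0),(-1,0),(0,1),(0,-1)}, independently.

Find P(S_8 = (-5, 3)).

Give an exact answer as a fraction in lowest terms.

Answer: 7/8192

Derivation:
Let h be the number of horizontal steps (so 8-h are vertical). To end at (-5,3) need (h-5)/2 right-steps and ((8-h)+3)/2 up-steps.
Sum over h with 5 ≤ h ≤ 5, h ≡ 1 (mod 2), 8-h ≡ 1 (mod 2):
h=5: C(8,5)·C(5,0)·C(3,3) = 56·1·1 = 56
Total favorable: 56
Total paths: 4^8 = 65536
P = 56/65536 = 7/8192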